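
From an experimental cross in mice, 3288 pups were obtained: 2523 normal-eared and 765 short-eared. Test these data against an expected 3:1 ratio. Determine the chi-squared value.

5.270

Total ratio parts = 4. Expected numbers out of 3288:
  normal-eared: 3288 × 3/4 = 2466
  short-eared: 3288 × 1/4 = 822
χ² = Σ (O − E)² / E
  normal-eared: (2523 − 2466)² / 2466 = 1.3175
  short-eared: (765 − 822)² / 822 = 3.9526
χ² = 1.3175 + 3.9526 = 5.2701 ≈ 5.270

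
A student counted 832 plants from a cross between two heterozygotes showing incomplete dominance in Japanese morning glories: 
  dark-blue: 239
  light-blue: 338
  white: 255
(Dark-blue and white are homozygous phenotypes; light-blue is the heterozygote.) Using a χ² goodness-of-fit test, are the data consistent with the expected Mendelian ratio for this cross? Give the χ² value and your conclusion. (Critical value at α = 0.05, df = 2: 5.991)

With incomplete dominance, a heterozygote × heterozygote cross gives a 1:2:1 phenotypic ratio.
Total ratio parts = 4. Expected numbers out of 832:
  dark-blue: 832 × 1/4 = 208
  light-blue: 832 × 2/4 = 416
  white: 832 × 1/4 = 208
χ² = Σ (O − E)² / E
  dark-blue: (239 − 208)² / 208 = 4.6202
  light-blue: (338 − 416)² / 416 = 14.6250
  white: (255 − 208)² / 208 = 10.6202
χ² = 4.6202 + 14.6250 + 10.6202 = 29.8654 ≈ 29.865
Degrees of freedom = 3 − 1 = 2; critical value at α = 0.05 is 5.991.
Since 29.865 > 5.991, we reject the null hypothesis — the data do not fit the 1:2:1 ratio.

29.865; not consistent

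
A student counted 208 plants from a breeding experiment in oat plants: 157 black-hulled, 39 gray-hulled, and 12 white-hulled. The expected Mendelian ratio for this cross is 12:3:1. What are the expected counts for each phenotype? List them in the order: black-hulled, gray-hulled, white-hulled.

156, 39, 13

Total ratio parts = 16. Expected numbers out of 208:
  black-hulled: 208 × 12/16 = 156
  gray-hulled: 208 × 3/16 = 39
  white-hulled: 208 × 1/16 = 13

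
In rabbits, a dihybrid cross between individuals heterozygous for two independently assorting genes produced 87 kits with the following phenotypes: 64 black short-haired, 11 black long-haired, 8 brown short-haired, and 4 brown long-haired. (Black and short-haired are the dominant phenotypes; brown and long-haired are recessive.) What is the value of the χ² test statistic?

A dihybrid F₂ with independent assortment and complete dominance at both loci gives a 9:3:3:1 phenotypic ratio.
Expected counts for N = 87 under a 9:3:3:1 ratio (total parts = 16):
  black short-haired: 87 × 9/16 = 48.9375
  black long-haired: 87 × 3/16 = 16.3125
  brown short-haired: 87 × 3/16 = 16.3125
  brown long-haired: 87 × 1/16 = 5.4375
χ² = Σ (O − E)² / E
  black short-haired: (64 − 48.9375)² / 48.9375 = 4.6361
  black long-haired: (11 − 16.3125)² / 16.3125 = 1.7301
  brown short-haired: (8 − 16.3125)² / 16.3125 = 4.2359
  brown long-haired: (4 − 5.4375)² / 5.4375 = 0.3800
χ² = 4.6361 + 1.7301 + 4.2359 + 0.3800 = 10.9821 ≈ 10.982

10.982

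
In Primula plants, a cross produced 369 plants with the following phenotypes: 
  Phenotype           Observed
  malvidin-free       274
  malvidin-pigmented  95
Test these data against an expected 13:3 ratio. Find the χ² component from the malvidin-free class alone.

The 13:3 ratio has 16 parts, so with N = 369 the expected counts are:
  malvidin-free: 369 × 13/16 = 299.8125
  malvidin-pigmented: 369 × 3/16 = 69.1875
Contribution of malvidin-free: (274 − 299.8125)² / 299.8125 = 2.2223

2.222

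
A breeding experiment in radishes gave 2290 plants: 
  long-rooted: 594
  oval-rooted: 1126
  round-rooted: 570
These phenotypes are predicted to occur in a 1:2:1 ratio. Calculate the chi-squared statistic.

1.134

Under the 1:2:1 hypothesis (Σ ratio = 4, N = 2290):
  long-rooted: 2290 × 1/4 = 572.5
  oval-rooted: 2290 × 2/4 = 1145
  round-rooted: 2290 × 1/4 = 572.5
χ² = Σ (O − E)² / E
  long-rooted: (594 − 572.5)² / 572.5 = 0.8074
  oval-rooted: (1126 − 1145)² / 1145 = 0.3153
  round-rooted: (570 − 572.5)² / 572.5 = 0.0109
χ² = 0.8074 + 0.3153 + 0.0109 = 1.1336 ≈ 1.134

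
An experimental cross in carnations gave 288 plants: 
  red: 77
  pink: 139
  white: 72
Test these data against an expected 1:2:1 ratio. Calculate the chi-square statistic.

Expected counts for N = 288 under a 1:2:1 ratio (total parts = 4):
  red: 288 × 1/4 = 72
  pink: 288 × 2/4 = 144
  white: 288 × 1/4 = 72
χ² = Σ (O − E)² / E
  red: (77 − 72)² / 72 = 0.3472
  pink: (139 − 144)² / 144 = 0.1736
  white: (72 − 72)² / 72 = 0.0000
χ² = 0.3472 + 0.1736 + 0.0000 = 0.5208 ≈ 0.521

0.521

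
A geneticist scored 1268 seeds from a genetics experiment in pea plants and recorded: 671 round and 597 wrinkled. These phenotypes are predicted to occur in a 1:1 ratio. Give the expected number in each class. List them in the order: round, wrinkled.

Total ratio parts = 2. Expected numbers out of 1268:
  round: 1268 × 1/2 = 634
  wrinkled: 1268 × 1/2 = 634

634, 634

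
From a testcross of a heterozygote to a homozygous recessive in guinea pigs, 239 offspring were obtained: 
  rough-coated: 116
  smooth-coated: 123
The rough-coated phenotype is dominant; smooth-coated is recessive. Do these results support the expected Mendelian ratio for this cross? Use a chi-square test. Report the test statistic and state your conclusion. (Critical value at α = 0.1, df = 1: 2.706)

0.205; consistent

A testcross of a heterozygote (Aa × aa) gives a 1:1 phenotypic ratio.
Under the 1:1 hypothesis (Σ ratio = 2, N = 239):
  rough-coated: 239 × 1/2 = 119.5
  smooth-coated: 239 × 1/2 = 119.5
χ² = Σ (O − E)² / E
  rough-coated: (116 − 119.5)² / 119.5 = 0.1025
  smooth-coated: (123 − 119.5)² / 119.5 = 0.1025
χ² = 0.1025 + 0.1025 = 0.205
Degrees of freedom = 2 − 1 = 1; critical value at α = 0.1 is 2.706.
Since 0.205 < 2.706, we fail to reject the null hypothesis — the data are consistent with the 1:1 ratio.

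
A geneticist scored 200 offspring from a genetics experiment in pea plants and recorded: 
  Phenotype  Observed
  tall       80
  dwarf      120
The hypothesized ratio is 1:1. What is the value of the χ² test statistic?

8.000

The 1:1 ratio has 2 parts, so with N = 200 the expected counts are:
  tall: 200 × 1/2 = 100
  dwarf: 200 × 1/2 = 100
χ² = Σ (O − E)² / E
  tall: (80 − 100)² / 100 = 4.0000
  dwarf: (120 − 100)² / 100 = 4.0000
χ² = 4.0000 + 4.0000 = 8.000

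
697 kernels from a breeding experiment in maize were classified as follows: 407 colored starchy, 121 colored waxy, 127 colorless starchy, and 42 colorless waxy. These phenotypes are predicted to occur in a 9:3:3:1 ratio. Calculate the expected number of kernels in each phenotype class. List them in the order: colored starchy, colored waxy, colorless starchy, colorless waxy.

The 9:3:3:1 ratio has 16 parts, so with N = 697 the expected counts are:
  colored starchy: 697 × 9/16 = 392.0625
  colored waxy: 697 × 3/16 = 130.6875
  colorless starchy: 697 × 3/16 = 130.6875
  colorless waxy: 697 × 1/16 = 43.5625

392.0625, 130.6875, 130.6875, 43.5625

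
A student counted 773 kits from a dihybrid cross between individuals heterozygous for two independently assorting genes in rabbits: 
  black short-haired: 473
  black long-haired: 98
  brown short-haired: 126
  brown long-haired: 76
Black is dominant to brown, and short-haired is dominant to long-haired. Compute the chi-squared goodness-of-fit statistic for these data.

36.896

A dihybrid F₂ with independent assortment and complete dominance at both loci gives a 9:3:3:1 phenotypic ratio.
The 9:3:3:1 ratio has 16 parts, so with N = 773 the expected counts are:
  black short-haired: 773 × 9/16 = 434.8125
  black long-haired: 773 × 3/16 = 144.9375
  brown short-haired: 773 × 3/16 = 144.9375
  brown long-haired: 773 × 1/16 = 48.3125
χ² = Σ (O − E)² / E
  black short-haired: (473 − 434.8125)² / 434.8125 = 3.3538
  black long-haired: (98 − 144.9375)² / 144.9375 = 15.2005
  brown short-haired: (126 − 144.9375)² / 144.9375 = 2.4744
  brown long-haired: (76 − 48.3125)² / 48.3125 = 15.8675
χ² = 3.3538 + 15.2005 + 2.4744 + 15.8675 = 36.8962 ≈ 36.896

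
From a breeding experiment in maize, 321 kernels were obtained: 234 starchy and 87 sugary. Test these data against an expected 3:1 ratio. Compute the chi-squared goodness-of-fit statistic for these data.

0.757

Under the 3:1 hypothesis (Σ ratio = 4, N = 321):
  starchy: 321 × 3/4 = 240.75
  sugary: 321 × 1/4 = 80.25
χ² = Σ (O − E)² / E
  starchy: (234 − 240.75)² / 240.75 = 0.1893
  sugary: (87 − 80.25)² / 80.25 = 0.5678
χ² = 0.1893 + 0.5678 = 0.7571 ≈ 0.757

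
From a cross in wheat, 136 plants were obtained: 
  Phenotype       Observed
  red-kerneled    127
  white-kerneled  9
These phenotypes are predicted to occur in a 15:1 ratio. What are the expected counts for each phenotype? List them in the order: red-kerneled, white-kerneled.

The 15:1 ratio has 16 parts, so with N = 136 the expected counts are:
  red-kerneled: 136 × 15/16 = 127.5
  white-kerneled: 136 × 1/16 = 8.5

127.5, 8.5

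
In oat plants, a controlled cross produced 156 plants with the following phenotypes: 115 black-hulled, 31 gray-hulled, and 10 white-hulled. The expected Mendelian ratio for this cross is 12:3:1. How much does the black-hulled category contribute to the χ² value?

Total ratio parts = 16. Expected numbers out of 156:
  black-hulled: 156 × 12/16 = 117
  gray-hulled: 156 × 3/16 = 29.25
  white-hulled: 156 × 1/16 = 9.75
Contribution of black-hulled: (115 − 117)² / 117 = 0.0342

0.034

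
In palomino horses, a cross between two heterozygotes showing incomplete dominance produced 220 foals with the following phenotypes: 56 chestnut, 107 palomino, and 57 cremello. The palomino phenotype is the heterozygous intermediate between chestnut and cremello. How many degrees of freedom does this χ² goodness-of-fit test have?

With incomplete dominance, a heterozygote × heterozygote cross gives a 1:2:1 phenotypic ratio.
A goodness-of-fit test with 3 phenotype classes has df = 3 − 1 = 2.

2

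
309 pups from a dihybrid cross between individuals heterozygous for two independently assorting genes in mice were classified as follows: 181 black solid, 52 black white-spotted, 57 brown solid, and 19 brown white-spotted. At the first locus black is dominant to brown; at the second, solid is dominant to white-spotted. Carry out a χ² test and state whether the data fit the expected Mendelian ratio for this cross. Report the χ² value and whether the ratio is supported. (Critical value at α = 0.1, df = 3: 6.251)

0.926; consistent

A dihybrid F₂ with independent assortment and complete dominance at both loci gives a 9:3:3:1 phenotypic ratio.
Expected counts for N = 309 under a 9:3:3:1 ratio (total parts = 16):
  black solid: 309 × 9/16 = 173.8125
  black white-spotted: 309 × 3/16 = 57.9375
  brown solid: 309 × 3/16 = 57.9375
  brown white-spotted: 309 × 1/16 = 19.3125
χ² = Σ (O − E)² / E
  black solid: (181 − 173.8125)² / 173.8125 = 0.2972
  black white-spotted: (52 − 57.9375)² / 57.9375 = 0.6085
  brown solid: (57 − 57.9375)² / 57.9375 = 0.0152
  brown white-spotted: (19 − 19.3125)² / 19.3125 = 0.0051
χ² = 0.2972 + 0.6085 + 0.0152 + 0.0051 = 0.926
Degrees of freedom = 4 − 1 = 3; critical value at α = 0.1 is 6.251.
Since 0.926 < 6.251, we fail to reject the null hypothesis — the data are consistent with the 9:3:3:1 ratio.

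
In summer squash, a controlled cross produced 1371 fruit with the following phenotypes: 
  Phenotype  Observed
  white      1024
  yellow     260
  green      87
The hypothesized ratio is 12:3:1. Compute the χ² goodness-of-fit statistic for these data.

0.071

Expected counts for N = 1371 under a 12:3:1 ratio (total parts = 16):
  white: 1371 × 12/16 = 1028.25
  yellow: 1371 × 3/16 = 257.0625
  green: 1371 × 1/16 = 85.6875
χ² = Σ (O − E)² / E
  white: (1024 − 1028.25)² / 1028.25 = 0.0176
  yellow: (260 − 257.0625)² / 257.0625 = 0.0336
  green: (87 − 85.6875)² / 85.6875 = 0.0201
χ² = 0.0176 + 0.0336 + 0.0201 = 0.0713 ≈ 0.071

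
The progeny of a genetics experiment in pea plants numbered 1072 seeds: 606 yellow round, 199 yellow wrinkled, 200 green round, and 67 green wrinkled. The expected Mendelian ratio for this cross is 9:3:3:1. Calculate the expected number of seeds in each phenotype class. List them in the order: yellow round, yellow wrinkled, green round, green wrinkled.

Total ratio parts = 16. Expected numbers out of 1072:
  yellow round: 1072 × 9/16 = 603
  yellow wrinkled: 1072 × 3/16 = 201
  green round: 1072 × 3/16 = 201
  green wrinkled: 1072 × 1/16 = 67

603, 201, 201, 67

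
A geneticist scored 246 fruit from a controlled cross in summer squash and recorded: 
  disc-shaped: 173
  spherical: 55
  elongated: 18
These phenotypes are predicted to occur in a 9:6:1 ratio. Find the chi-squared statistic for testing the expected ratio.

24.154

Total ratio parts = 16. Expected numbers out of 246:
  disc-shaped: 246 × 9/16 = 138.375
  spherical: 246 × 6/16 = 92.25
  elongated: 246 × 1/16 = 15.375
χ² = Σ (O − E)² / E
  disc-shaped: (173 − 138.375)² / 138.375 = 8.6641
  spherical: (55 − 92.25)² / 92.25 = 15.0413
  elongated: (18 − 15.375)² / 15.375 = 0.4482
χ² = 8.6641 + 15.0413 + 0.4482 = 24.1536 ≈ 24.154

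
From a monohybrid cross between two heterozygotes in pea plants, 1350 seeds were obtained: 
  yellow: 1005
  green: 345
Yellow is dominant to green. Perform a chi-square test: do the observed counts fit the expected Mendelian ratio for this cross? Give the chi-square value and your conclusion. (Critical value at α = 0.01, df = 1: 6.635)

For a monohybrid cross between heterozygotes with complete dominance, the expected phenotypic ratio is 3:1.
Total ratio parts = 4. Expected numbers out of 1350:
  yellow: 1350 × 3/4 = 1012.5
  green: 1350 × 1/4 = 337.5
χ² = Σ (O − E)² / E
  yellow: (1005 − 1012.5)² / 1012.5 = 0.0556
  green: (345 − 337.5)² / 337.5 = 0.1667
χ² = 0.0556 + 0.1667 = 0.2223 ≈ 0.222
Degrees of freedom = 2 − 1 = 1; critical value at α = 0.01 is 6.635.
Since 0.222 < 6.635, we fail to reject the null hypothesis — the data are consistent with the 3:1 ratio.

0.222; consistent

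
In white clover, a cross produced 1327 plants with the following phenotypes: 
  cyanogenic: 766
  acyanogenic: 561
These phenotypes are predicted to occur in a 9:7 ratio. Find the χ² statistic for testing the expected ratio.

Expected counts for N = 1327 under a 9:7 ratio (total parts = 16):
  cyanogenic: 1327 × 9/16 = 746.4375
  acyanogenic: 1327 × 7/16 = 580.5625
χ² = Σ (O − E)² / E
  cyanogenic: (766 − 746.4375)² / 746.4375 = 0.5127
  acyanogenic: (561 − 580.5625)² / 580.5625 = 0.6592
χ² = 0.5127 + 0.6592 = 1.1719 ≈ 1.172

1.172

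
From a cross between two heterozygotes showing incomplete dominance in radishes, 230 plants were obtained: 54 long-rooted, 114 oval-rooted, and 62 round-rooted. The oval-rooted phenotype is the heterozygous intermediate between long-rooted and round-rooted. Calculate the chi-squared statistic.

With incomplete dominance, a heterozygote × heterozygote cross gives a 1:2:1 phenotypic ratio.
Expected counts for N = 230 under a 1:2:1 ratio (total parts = 4):
  long-rooted: 230 × 1/4 = 57.5
  oval-rooted: 230 × 2/4 = 115
  round-rooted: 230 × 1/4 = 57.5
χ² = Σ (O − E)² / E
  long-rooted: (54 − 57.5)² / 57.5 = 0.2130
  oval-rooted: (114 − 115)² / 115 = 0.0087
  round-rooted: (62 − 57.5)² / 57.5 = 0.3522
χ² = 0.2130 + 0.0087 + 0.3522 = 0.5739 ≈ 0.574

0.574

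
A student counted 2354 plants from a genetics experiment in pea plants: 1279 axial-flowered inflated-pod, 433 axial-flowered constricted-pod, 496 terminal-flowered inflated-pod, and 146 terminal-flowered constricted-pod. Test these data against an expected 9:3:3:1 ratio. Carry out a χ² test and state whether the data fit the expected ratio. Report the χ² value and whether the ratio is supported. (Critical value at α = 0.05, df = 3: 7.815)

8.466; not consistent

Expected counts for N = 2354 under a 9:3:3:1 ratio (total parts = 16):
  axial-flowered inflated-pod: 2354 × 9/16 = 1324.125
  axial-flowered constricted-pod: 2354 × 3/16 = 441.375
  terminal-flowered inflated-pod: 2354 × 3/16 = 441.375
  terminal-flowered constricted-pod: 2354 × 1/16 = 147.125
χ² = Σ (O − E)² / E
  axial-flowered inflated-pod: (1279 − 1324.125)² / 1324.125 = 1.5378
  axial-flowered constricted-pod: (433 − 441.375)² / 441.375 = 0.1589
  terminal-flowered inflated-pod: (496 − 441.375)² / 441.375 = 6.7604
  terminal-flowered constricted-pod: (146 − 147.125)² / 147.125 = 0.0086
χ² = 1.5378 + 0.1589 + 6.7604 + 0.0086 = 8.4657 ≈ 8.466
Degrees of freedom = 4 − 1 = 3; critical value at α = 0.05 is 7.815.
Since 8.466 > 7.815, we reject the null hypothesis — the data do not fit the 9:3:3:1 ratio.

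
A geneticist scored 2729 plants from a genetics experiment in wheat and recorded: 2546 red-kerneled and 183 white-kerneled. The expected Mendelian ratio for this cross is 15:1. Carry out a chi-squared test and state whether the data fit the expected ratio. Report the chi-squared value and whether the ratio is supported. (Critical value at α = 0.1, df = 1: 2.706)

Expected counts for N = 2729 under a 15:1 ratio (total parts = 16):
  red-kerneled: 2729 × 15/16 = 2558.4375
  white-kerneled: 2729 × 1/16 = 170.5625
χ² = Σ (O − E)² / E
  red-kerneled: (2546 − 2558.4375)² / 2558.4375 = 0.0605
  white-kerneled: (183 − 170.5625)² / 170.5625 = 0.9069
χ² = 0.0605 + 0.9069 = 0.9674 ≈ 0.967
Degrees of freedom = 2 − 1 = 1; critical value at α = 0.1 is 2.706.
Since 0.967 < 2.706, we fail to reject the null hypothesis — the data are consistent with the 15:1 ratio.

0.967; consistent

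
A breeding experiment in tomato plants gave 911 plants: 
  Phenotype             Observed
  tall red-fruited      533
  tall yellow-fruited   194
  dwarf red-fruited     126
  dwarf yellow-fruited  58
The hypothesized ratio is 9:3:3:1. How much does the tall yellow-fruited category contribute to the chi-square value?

3.148

Under the 9:3:3:1 hypothesis (Σ ratio = 16, N = 911):
  tall red-fruited: 911 × 9/16 = 512.4375
  tall yellow-fruited: 911 × 3/16 = 170.8125
  dwarf red-fruited: 911 × 3/16 = 170.8125
  dwarf yellow-fruited: 911 × 1/16 = 56.9375
Contribution of tall yellow-fruited: (194 − 170.8125)² / 170.8125 = 3.1477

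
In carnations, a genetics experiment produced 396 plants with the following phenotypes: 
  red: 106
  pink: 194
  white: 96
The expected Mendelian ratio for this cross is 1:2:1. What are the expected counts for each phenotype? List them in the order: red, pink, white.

99, 198, 99

Total ratio parts = 4. Expected numbers out of 396:
  red: 396 × 1/4 = 99
  pink: 396 × 2/4 = 198
  white: 396 × 1/4 = 99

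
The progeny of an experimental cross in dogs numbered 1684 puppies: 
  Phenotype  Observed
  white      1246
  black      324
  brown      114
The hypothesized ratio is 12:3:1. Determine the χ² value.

Total ratio parts = 16. Expected numbers out of 1684:
  white: 1684 × 12/16 = 1263
  black: 1684 × 3/16 = 315.75
  brown: 1684 × 1/16 = 105.25
χ² = Σ (O − E)² / E
  white: (1246 − 1263)² / 1263 = 0.2288
  black: (324 − 315.75)² / 315.75 = 0.2156
  brown: (114 − 105.25)² / 105.25 = 0.7274
χ² = 0.2288 + 0.2156 + 0.7274 = 1.1718 ≈ 1.172

1.172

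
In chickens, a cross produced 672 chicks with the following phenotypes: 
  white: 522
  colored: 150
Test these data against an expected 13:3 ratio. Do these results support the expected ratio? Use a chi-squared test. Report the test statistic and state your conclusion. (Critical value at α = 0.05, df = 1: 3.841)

5.626; not consistent

Expected counts for N = 672 under a 13:3 ratio (total parts = 16):
  white: 672 × 13/16 = 546
  colored: 672 × 3/16 = 126
χ² = Σ (O − E)² / E
  white: (522 − 546)² / 546 = 1.0549
  colored: (150 − 126)² / 126 = 4.5714
χ² = 1.0549 + 4.5714 = 5.6263 ≈ 5.626
Degrees of freedom = 2 − 1 = 1; critical value at α = 0.05 is 3.841.
Since 5.626 > 3.841, we reject the null hypothesis — the data do not fit the 13:3 ratio.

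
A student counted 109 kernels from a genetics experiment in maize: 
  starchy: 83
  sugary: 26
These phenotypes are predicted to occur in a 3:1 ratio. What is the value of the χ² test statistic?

0.076

The 3:1 ratio has 4 parts, so with N = 109 the expected counts are:
  starchy: 109 × 3/4 = 81.75
  sugary: 109 × 1/4 = 27.25
χ² = Σ (O − E)² / E
  starchy: (83 − 81.75)² / 81.75 = 0.0191
  sugary: (26 − 27.25)² / 27.25 = 0.0573
χ² = 0.0191 + 0.0573 = 0.0764 ≈ 0.076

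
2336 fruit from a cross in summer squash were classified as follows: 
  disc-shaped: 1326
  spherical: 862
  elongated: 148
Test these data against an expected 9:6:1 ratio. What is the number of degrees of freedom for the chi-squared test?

A goodness-of-fit test with 3 phenotype classes has df = 3 − 1 = 2.

2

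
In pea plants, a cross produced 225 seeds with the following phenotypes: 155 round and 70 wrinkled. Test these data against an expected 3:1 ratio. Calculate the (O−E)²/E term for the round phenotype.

1.120

Under the 3:1 hypothesis (Σ ratio = 4, N = 225):
  round: 225 × 3/4 = 168.75
  wrinkled: 225 × 1/4 = 56.25
Contribution of round: (155 − 168.75)² / 168.75 = 1.1204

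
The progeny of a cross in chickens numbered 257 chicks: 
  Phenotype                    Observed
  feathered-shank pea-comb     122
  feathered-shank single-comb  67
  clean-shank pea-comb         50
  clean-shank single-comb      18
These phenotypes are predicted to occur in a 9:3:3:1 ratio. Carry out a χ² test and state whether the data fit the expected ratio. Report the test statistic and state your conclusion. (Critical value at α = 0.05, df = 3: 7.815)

11.168; not consistent

Expected counts for N = 257 under a 9:3:3:1 ratio (total parts = 16):
  feathered-shank pea-comb: 257 × 9/16 = 144.5625
  feathered-shank single-comb: 257 × 3/16 = 48.1875
  clean-shank pea-comb: 257 × 3/16 = 48.1875
  clean-shank single-comb: 257 × 1/16 = 16.0625
χ² = Σ (O − E)² / E
  feathered-shank pea-comb: (122 − 144.5625)² / 144.5625 = 3.5214
  feathered-shank single-comb: (67 − 48.1875)² / 48.1875 = 7.3444
  clean-shank pea-comb: (50 − 48.1875)² / 48.1875 = 0.0682
  clean-shank single-comb: (18 − 16.0625)² / 16.0625 = 0.2337
χ² = 3.5214 + 7.3444 + 0.0682 + 0.2337 = 11.1677 ≈ 11.168
Degrees of freedom = 4 − 1 = 3; critical value at α = 0.05 is 7.815.
Since 11.168 > 7.815, we reject the null hypothesis — the data do not fit the 9:3:3:1 ratio.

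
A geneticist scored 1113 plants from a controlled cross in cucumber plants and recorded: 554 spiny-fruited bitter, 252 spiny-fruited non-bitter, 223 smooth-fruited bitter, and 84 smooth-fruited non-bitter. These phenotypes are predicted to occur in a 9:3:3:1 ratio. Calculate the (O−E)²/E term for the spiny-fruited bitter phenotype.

8.295

The 9:3:3:1 ratio has 16 parts, so with N = 1113 the expected counts are:
  spiny-fruited bitter: 1113 × 9/16 = 626.0625
  spiny-fruited non-bitter: 1113 × 3/16 = 208.6875
  smooth-fruited bitter: 1113 × 3/16 = 208.6875
  smooth-fruited non-bitter: 1113 × 1/16 = 69.5625
Contribution of spiny-fruited bitter: (554 − 626.0625)² / 626.0625 = 8.2947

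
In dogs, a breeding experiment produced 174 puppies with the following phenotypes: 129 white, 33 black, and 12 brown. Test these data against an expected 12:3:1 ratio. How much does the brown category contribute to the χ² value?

0.116

Under the 12:3:1 hypothesis (Σ ratio = 16, N = 174):
  white: 174 × 12/16 = 130.5
  black: 174 × 3/16 = 32.625
  brown: 174 × 1/16 = 10.875
Contribution of brown: (12 − 10.875)² / 10.875 = 0.1164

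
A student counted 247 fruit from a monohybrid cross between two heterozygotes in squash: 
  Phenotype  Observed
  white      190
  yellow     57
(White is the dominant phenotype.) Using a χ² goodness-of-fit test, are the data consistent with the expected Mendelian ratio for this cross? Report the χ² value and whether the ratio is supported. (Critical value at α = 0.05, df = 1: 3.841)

0.487; consistent

For a monohybrid cross between heterozygotes with complete dominance, the expected phenotypic ratio is 3:1.
Total ratio parts = 4. Expected numbers out of 247:
  white: 247 × 3/4 = 185.25
  yellow: 247 × 1/4 = 61.75
χ² = Σ (O − E)² / E
  white: (190 − 185.25)² / 185.25 = 0.1218
  yellow: (57 − 61.75)² / 61.75 = 0.3654
χ² = 0.1218 + 0.3654 = 0.4872 ≈ 0.487
Degrees of freedom = 2 − 1 = 1; critical value at α = 0.05 is 3.841.
Since 0.487 < 3.841, we fail to reject the null hypothesis — the data are consistent with the 3:1 ratio.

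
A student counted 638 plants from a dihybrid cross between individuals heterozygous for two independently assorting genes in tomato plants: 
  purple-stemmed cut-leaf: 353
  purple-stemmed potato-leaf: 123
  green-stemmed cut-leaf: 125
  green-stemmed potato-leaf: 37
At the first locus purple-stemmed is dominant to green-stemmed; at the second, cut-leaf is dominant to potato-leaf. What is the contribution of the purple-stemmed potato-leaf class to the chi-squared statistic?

0.095

A dihybrid F₂ with independent assortment and complete dominance at both loci gives a 9:3:3:1 phenotypic ratio.
Total ratio parts = 16. Expected numbers out of 638:
  purple-stemmed cut-leaf: 638 × 9/16 = 358.875
  purple-stemmed potato-leaf: 638 × 3/16 = 119.625
  green-stemmed cut-leaf: 638 × 3/16 = 119.625
  green-stemmed potato-leaf: 638 × 1/16 = 39.875
Contribution of purple-stemmed potato-leaf: (123 − 119.625)² / 119.625 = 0.0952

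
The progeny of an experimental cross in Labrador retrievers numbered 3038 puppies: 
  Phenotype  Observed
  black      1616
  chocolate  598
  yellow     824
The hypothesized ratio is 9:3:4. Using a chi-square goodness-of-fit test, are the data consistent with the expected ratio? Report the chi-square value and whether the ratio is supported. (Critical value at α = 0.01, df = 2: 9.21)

Under the 9:3:4 hypothesis (Σ ratio = 16, N = 3038):
  black: 3038 × 9/16 = 1708.875
  chocolate: 3038 × 3/16 = 569.625
  yellow: 3038 × 4/16 = 759.5
χ² = Σ (O − E)² / E
  black: (1616 − 1708.875)² / 1708.875 = 5.0476
  chocolate: (598 − 569.625)² / 569.625 = 1.4135
  yellow: (824 − 759.5)² / 759.5 = 5.4776
χ² = 5.0476 + 1.4135 + 5.4776 = 11.9387 ≈ 11.939
Degrees of freedom = 3 − 1 = 2; critical value at α = 0.01 is 9.21.
Since 11.939 > 9.21, we reject the null hypothesis — the data do not fit the 9:3:4 ratio.

11.939; not consistent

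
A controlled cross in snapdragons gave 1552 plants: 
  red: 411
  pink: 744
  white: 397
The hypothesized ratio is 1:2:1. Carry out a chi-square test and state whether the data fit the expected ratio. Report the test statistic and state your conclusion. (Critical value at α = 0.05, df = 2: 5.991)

Expected counts for N = 1552 under a 1:2:1 ratio (total parts = 4):
  red: 1552 × 1/4 = 388
  pink: 1552 × 2/4 = 776
  white: 1552 × 1/4 = 388
χ² = Σ (O − E)² / E
  red: (411 − 388)² / 388 = 1.3634
  pink: (744 − 776)² / 776 = 1.3196
  white: (397 − 388)² / 388 = 0.2088
χ² = 1.3634 + 1.3196 + 0.2088 = 2.8918 ≈ 2.892
Degrees of freedom = 3 − 1 = 2; critical value at α = 0.05 is 5.991.
Since 2.892 < 5.991, we fail to reject the null hypothesis — the data are consistent with the 1:2:1 ratio.

2.892; consistent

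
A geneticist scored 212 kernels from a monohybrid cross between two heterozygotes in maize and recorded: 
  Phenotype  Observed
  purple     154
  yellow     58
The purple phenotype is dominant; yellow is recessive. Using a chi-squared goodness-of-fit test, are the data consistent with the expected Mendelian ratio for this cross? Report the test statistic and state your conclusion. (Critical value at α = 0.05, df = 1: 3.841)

For a monohybrid cross between heterozygotes with complete dominance, the expected phenotypic ratio is 3:1.
Total ratio parts = 4. Expected numbers out of 212:
  purple: 212 × 3/4 = 159
  yellow: 212 × 1/4 = 53
χ² = Σ (O − E)² / E
  purple: (154 − 159)² / 159 = 0.1572
  yellow: (58 − 53)² / 53 = 0.4717
χ² = 0.1572 + 0.4717 = 0.6289 ≈ 0.629
Degrees of freedom = 2 − 1 = 1; critical value at α = 0.05 is 3.841.
Since 0.629 < 3.841, we fail to reject the null hypothesis — the data are consistent with the 3:1 ratio.

0.629; consistent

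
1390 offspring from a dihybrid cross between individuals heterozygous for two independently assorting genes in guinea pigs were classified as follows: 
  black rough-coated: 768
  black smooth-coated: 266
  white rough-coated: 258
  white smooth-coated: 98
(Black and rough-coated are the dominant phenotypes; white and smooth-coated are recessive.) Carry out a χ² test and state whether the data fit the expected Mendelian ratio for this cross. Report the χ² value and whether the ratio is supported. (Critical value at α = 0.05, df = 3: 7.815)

A dihybrid F₂ with independent assortment and complete dominance at both loci gives a 9:3:3:1 phenotypic ratio.
Under the 9:3:3:1 hypothesis (Σ ratio = 16, N = 1390):
  black rough-coated: 1390 × 9/16 = 781.875
  black smooth-coated: 1390 × 3/16 = 260.625
  white rough-coated: 1390 × 3/16 = 260.625
  white smooth-coated: 1390 × 1/16 = 86.875
χ² = Σ (O − E)² / E
  black rough-coated: (768 − 781.875)² / 781.875 = 0.2462
  black smooth-coated: (266 − 260.625)² / 260.625 = 0.1109
  white rough-coated: (258 − 260.625)² / 260.625 = 0.0264
  white smooth-coated: (98 − 86.875)² / 86.875 = 1.4246
χ² = 0.2462 + 0.1109 + 0.0264 + 1.4246 = 1.8081 ≈ 1.808
Degrees of freedom = 4 − 1 = 3; critical value at α = 0.05 is 7.815.
Since 1.808 < 7.815, we fail to reject the null hypothesis — the data are consistent with the 9:3:3:1 ratio.

1.808; consistent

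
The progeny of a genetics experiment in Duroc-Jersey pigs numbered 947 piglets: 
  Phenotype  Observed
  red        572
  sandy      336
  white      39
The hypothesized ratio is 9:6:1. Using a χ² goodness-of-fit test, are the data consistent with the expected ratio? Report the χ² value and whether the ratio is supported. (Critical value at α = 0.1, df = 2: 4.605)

10.817; not consistent

Total ratio parts = 16. Expected numbers out of 947:
  red: 947 × 9/16 = 532.6875
  sandy: 947 × 6/16 = 355.125
  white: 947 × 1/16 = 59.1875
χ² = Σ (O − E)² / E
  red: (572 − 532.6875)² / 532.6875 = 2.9013
  sandy: (336 − 355.125)² / 355.125 = 1.0300
  white: (39 − 59.1875)² / 59.1875 = 6.8855
χ² = 2.9013 + 1.0300 + 6.8855 = 10.8168 ≈ 10.817
Degrees of freedom = 3 − 1 = 2; critical value at α = 0.1 is 4.605.
Since 10.817 > 4.605, we reject the null hypothesis — the data do not fit the 9:6:1 ratio.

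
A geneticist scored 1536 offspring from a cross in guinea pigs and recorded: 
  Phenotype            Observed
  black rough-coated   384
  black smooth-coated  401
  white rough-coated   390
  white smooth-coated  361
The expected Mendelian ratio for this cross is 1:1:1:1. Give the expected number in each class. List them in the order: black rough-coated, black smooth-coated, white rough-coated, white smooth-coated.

The 1:1:1:1 ratio has 4 parts, so with N = 1536 the expected counts are:
  black rough-coated: 1536 × 1/4 = 384
  black smooth-coated: 1536 × 1/4 = 384
  white rough-coated: 1536 × 1/4 = 384
  white smooth-coated: 1536 × 1/4 = 384

384, 384, 384, 384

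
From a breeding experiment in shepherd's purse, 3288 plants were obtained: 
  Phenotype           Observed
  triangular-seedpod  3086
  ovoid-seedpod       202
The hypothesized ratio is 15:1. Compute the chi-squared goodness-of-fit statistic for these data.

0.064

Under the 15:1 hypothesis (Σ ratio = 16, N = 3288):
  triangular-seedpod: 3288 × 15/16 = 3082.5
  ovoid-seedpod: 3288 × 1/16 = 205.5
χ² = Σ (O − E)² / E
  triangular-seedpod: (3086 − 3082.5)² / 3082.5 = 0.0040
  ovoid-seedpod: (202 − 205.5)² / 205.5 = 0.0596
χ² = 0.0040 + 0.0596 = 0.0636 ≈ 0.064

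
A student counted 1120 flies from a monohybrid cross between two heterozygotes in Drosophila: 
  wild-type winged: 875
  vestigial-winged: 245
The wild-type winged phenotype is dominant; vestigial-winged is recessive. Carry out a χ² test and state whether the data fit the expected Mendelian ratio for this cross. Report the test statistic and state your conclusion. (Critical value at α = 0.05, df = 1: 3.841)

For a monohybrid cross between heterozygotes with complete dominance, the expected phenotypic ratio is 3:1.
The 3:1 ratio has 4 parts, so with N = 1120 the expected counts are:
  wild-type winged: 1120 × 3/4 = 840
  vestigial-winged: 1120 × 1/4 = 280
χ² = Σ (O − E)² / E
  wild-type winged: (875 − 840)² / 840 = 1.4583
  vestigial-winged: (245 − 280)² / 280 = 4.3750
χ² = 1.4583 + 4.3750 = 5.8333 ≈ 5.833
Degrees of freedom = 2 − 1 = 1; critical value at α = 0.05 is 3.841.
Since 5.833 > 3.841, we reject the null hypothesis — the data do not fit the 3:1 ratio.

5.833; not consistent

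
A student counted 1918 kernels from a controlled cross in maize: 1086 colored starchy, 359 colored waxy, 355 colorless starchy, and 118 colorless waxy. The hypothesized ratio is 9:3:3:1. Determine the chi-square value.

0.137

Total ratio parts = 16. Expected numbers out of 1918:
  colored starchy: 1918 × 9/16 = 1078.875
  colored waxy: 1918 × 3/16 = 359.625
  colorless starchy: 1918 × 3/16 = 359.625
  colorless waxy: 1918 × 1/16 = 119.875
χ² = Σ (O − E)² / E
  colored starchy: (1086 − 1078.875)² / 1078.875 = 0.0471
  colored waxy: (359 − 359.625)² / 359.625 = 0.0011
  colorless starchy: (355 − 359.625)² / 359.625 = 0.0595
  colorless waxy: (118 − 119.875)² / 119.875 = 0.0293
χ² = 0.0471 + 0.0011 + 0.0595 + 0.0293 = 0.137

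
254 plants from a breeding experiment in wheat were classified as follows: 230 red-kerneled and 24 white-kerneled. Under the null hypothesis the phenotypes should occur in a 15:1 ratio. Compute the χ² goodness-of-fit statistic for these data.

Under the 15:1 hypothesis (Σ ratio = 16, N = 254):
  red-kerneled: 254 × 15/16 = 238.125
  white-kerneled: 254 × 1/16 = 15.875
χ² = Σ (O − E)² / E
  red-kerneled: (230 − 238.125)² / 238.125 = 0.2772
  white-kerneled: (24 − 15.875)² / 15.875 = 4.1585
χ² = 0.2772 + 4.1585 = 4.4357 ≈ 4.436

4.436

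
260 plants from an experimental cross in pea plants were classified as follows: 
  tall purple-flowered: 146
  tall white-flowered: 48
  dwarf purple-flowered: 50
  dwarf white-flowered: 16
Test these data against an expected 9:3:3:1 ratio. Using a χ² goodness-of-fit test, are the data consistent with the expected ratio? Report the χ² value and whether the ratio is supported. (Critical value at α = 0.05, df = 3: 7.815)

0.048; consistent

Expected counts for N = 260 under a 9:3:3:1 ratio (total parts = 16):
  tall purple-flowered: 260 × 9/16 = 146.25
  tall white-flowered: 260 × 3/16 = 48.75
  dwarf purple-flowered: 260 × 3/16 = 48.75
  dwarf white-flowered: 260 × 1/16 = 16.25
χ² = Σ (O − E)² / E
  tall purple-flowered: (146 − 146.25)² / 146.25 = 0.0004
  tall white-flowered: (48 − 48.75)² / 48.75 = 0.0115
  dwarf purple-flowered: (50 − 48.75)² / 48.75 = 0.0321
  dwarf white-flowered: (16 − 16.25)² / 16.25 = 0.0038
χ² = 0.0004 + 0.0115 + 0.0321 + 0.0038 = 0.0478 ≈ 0.048
Degrees of freedom = 4 − 1 = 3; critical value at α = 0.05 is 7.815.
Since 0.048 < 7.815, we fail to reject the null hypothesis — the data are consistent with the 9:3:3:1 ratio.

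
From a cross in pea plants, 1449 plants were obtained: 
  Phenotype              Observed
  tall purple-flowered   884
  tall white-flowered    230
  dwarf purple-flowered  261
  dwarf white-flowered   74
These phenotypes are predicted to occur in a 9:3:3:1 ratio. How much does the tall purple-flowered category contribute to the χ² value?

5.831

Total ratio parts = 16. Expected numbers out of 1449:
  tall purple-flowered: 1449 × 9/16 = 815.0625
  tall white-flowered: 1449 × 3/16 = 271.6875
  dwarf purple-flowered: 1449 × 3/16 = 271.6875
  dwarf white-flowered: 1449 × 1/16 = 90.5625
Contribution of tall purple-flowered: (884 − 815.0625)² / 815.0625 = 5.8307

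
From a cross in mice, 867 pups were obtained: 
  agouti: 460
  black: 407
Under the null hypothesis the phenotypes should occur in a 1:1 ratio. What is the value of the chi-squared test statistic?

Under the 1:1 hypothesis (Σ ratio = 2, N = 867):
  agouti: 867 × 1/2 = 433.5
  black: 867 × 1/2 = 433.5
χ² = Σ (O − E)² / E
  agouti: (460 − 433.5)² / 433.5 = 1.6200
  black: (407 − 433.5)² / 433.5 = 1.6200
χ² = 1.6200 + 1.6200 = 3.240

3.240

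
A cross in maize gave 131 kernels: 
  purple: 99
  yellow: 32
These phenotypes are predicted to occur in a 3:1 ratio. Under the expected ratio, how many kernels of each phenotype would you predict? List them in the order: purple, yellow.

98.25, 32.75

Under the 3:1 hypothesis (Σ ratio = 4, N = 131):
  purple: 131 × 3/4 = 98.25
  yellow: 131 × 1/4 = 32.75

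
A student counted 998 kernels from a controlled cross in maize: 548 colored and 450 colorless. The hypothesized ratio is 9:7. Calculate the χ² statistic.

Total ratio parts = 16. Expected numbers out of 998:
  colored: 998 × 9/16 = 561.375
  colorless: 998 × 7/16 = 436.625
χ² = Σ (O − E)² / E
  colored: (548 − 561.375)² / 561.375 = 0.3187
  colorless: (450 − 436.625)² / 436.625 = 0.4097
χ² = 0.3187 + 0.4097 = 0.7284 ≈ 0.728

0.728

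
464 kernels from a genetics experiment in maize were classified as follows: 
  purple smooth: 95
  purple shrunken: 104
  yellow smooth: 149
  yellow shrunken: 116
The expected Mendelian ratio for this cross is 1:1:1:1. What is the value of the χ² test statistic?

14.431

Total ratio parts = 4. Expected numbers out of 464:
  purple smooth: 464 × 1/4 = 116
  purple shrunken: 464 × 1/4 = 116
  yellow smooth: 464 × 1/4 = 116
  yellow shrunken: 464 × 1/4 = 116
χ² = Σ (O − E)² / E
  purple smooth: (95 − 116)² / 116 = 3.8017
  purple shrunken: (104 − 116)² / 116 = 1.2414
  yellow smooth: (149 − 116)² / 116 = 9.3879
  yellow shrunken: (116 − 116)² / 116 = 0.0000
χ² = 3.8017 + 1.2414 + 9.3879 + 0.0000 = 14.431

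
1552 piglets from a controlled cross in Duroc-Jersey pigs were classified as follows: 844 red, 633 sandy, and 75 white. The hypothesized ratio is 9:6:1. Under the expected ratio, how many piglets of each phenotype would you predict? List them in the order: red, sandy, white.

873, 582, 97

Expected counts for N = 1552 under a 9:6:1 ratio (total parts = 16):
  red: 1552 × 9/16 = 873
  sandy: 1552 × 6/16 = 582
  white: 1552 × 1/16 = 97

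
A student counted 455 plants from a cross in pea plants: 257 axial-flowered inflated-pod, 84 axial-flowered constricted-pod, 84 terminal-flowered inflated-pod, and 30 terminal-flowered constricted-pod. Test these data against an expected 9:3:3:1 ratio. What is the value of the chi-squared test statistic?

Expected counts for N = 455 under a 9:3:3:1 ratio (total parts = 16):
  axial-flowered inflated-pod: 455 × 9/16 = 255.9375
  axial-flowered constricted-pod: 455 × 3/16 = 85.3125
  terminal-flowered inflated-pod: 455 × 3/16 = 85.3125
  terminal-flowered constricted-pod: 455 × 1/16 = 28.4375
χ² = Σ (O − E)² / E
  axial-flowered inflated-pod: (257 − 255.9375)² / 255.9375 = 0.0044
  axial-flowered constricted-pod: (84 − 85.3125)² / 85.3125 = 0.0202
  terminal-flowered inflated-pod: (84 − 85.3125)² / 85.3125 = 0.0202
  terminal-flowered constricted-pod: (30 − 28.4375)² / 28.4375 = 0.0859
χ² = 0.0044 + 0.0202 + 0.0202 + 0.0859 = 0.1307 ≈ 0.131

0.131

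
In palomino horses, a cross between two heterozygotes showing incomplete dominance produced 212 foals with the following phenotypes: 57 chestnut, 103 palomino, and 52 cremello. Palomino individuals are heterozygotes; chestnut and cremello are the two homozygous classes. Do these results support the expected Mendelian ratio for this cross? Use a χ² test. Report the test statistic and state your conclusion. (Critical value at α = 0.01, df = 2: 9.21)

0.406; consistent

With incomplete dominance, a heterozygote × heterozygote cross gives a 1:2:1 phenotypic ratio.
Total ratio parts = 4. Expected numbers out of 212:
  chestnut: 212 × 1/4 = 53
  palomino: 212 × 2/4 = 106
  cremello: 212 × 1/4 = 53
χ² = Σ (O − E)² / E
  chestnut: (57 − 53)² / 53 = 0.3019
  palomino: (103 − 106)² / 106 = 0.0849
  cremello: (52 − 53)² / 53 = 0.0189
χ² = 0.3019 + 0.0849 + 0.0189 = 0.4057 ≈ 0.406
Degrees of freedom = 3 − 1 = 2; critical value at α = 0.01 is 9.21.
Since 0.406 < 9.21, we fail to reject the null hypothesis — the data are consistent with the 1:2:1 ratio.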